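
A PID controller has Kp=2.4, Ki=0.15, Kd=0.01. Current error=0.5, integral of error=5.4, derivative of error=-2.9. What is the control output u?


u = Kp*e + Ki*int(e) + Kd*de/dt
= 2.4*0.5 + 0.15*5.4 + 0.01*(-2.9)
= 1.2 + 0.81 + -0.029
= 1.981


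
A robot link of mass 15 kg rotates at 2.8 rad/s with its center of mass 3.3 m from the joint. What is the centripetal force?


F = m * omega^2 * r
= 15 * 2.8^2 * 3.3
= 15 * 7.84 * 3.3
= 388.08 N


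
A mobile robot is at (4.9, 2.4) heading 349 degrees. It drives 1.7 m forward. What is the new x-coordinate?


x_new = x0 + d*cos(theta)
= 4.9 + 1.7*cos(349)
= 4.9 + 1.6688
= 6.5688


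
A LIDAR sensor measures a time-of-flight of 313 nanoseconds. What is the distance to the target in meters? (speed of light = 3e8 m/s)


tof = 313 ns = 3.13e-07 s
dist = c * tof / 2
= 3e8 * 3.13e-07 / 2
= 46.95 m


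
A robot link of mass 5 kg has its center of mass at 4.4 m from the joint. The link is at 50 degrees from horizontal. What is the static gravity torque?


tau = m*g*L*cos(angle)
= 5 * 9.81 * 4.4 * cos(50 deg)
= 5 * 9.81 * 4.4 * 0.6428
= 138.7264 Nm


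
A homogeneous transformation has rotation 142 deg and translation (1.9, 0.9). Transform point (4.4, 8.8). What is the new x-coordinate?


x' = cos(theta)*px - sin(theta)*py + tx
= -0.788*4.4 - 0.6157*8.8 + 1.9
= -6.9851


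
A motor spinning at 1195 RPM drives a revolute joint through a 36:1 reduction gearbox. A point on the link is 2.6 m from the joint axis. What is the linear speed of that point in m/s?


omega_motor = 1195 * 2*pi/60 = 125.1401 rad/s
omega_joint = omega_motor / 36 = 3.4761 rad/s
v = omega_joint * r = 3.4761 * 2.6
= 9.0379 m/s


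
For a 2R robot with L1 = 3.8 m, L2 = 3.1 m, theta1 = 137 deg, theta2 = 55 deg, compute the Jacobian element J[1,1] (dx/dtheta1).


J[1,1] = -L1*sin(t1) - L2*sin(t1+t2)
= -3.8*sin(137) - 3.1*sin(192)
= -1.9471


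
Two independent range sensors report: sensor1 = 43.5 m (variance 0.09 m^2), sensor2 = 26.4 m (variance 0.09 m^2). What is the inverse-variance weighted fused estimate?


w1 = (1/var1) / (1/var1 + 1/var2)
   = 11.1111 / (11.1111 + 11.1111) = 0.5
w2 = 1 - w1 = 0.5
fused = w1*s1 + w2*s2 = 21.75 + 13.2
= 34.95 m


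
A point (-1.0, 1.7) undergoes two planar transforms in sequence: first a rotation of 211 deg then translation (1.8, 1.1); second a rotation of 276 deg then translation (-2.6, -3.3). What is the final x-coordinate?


After transform 1:
x1 = cos(211)*-1.0 - sin(211)*1.7 + 1.8 = 3.5327
y1 = sin(211)*-1.0 + cos(211)*1.7 + 1.1 = 0.1579
After transform 2:
x2 = cos(276)*3.5327 - sin(276)*0.1579 + -2.6
= -2.0737


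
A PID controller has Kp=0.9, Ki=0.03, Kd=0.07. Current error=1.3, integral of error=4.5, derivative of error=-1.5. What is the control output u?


u = Kp*e + Ki*int(e) + Kd*de/dt
= 0.9*1.3 + 0.03*4.5 + 0.07*(-1.5)
= 1.17 + 0.135 + -0.105
= 1.2


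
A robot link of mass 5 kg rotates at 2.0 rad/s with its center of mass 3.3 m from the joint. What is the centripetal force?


F = m * omega^2 * r
= 5 * 2.0^2 * 3.3
= 5 * 4.0 * 3.3
= 66.0 N


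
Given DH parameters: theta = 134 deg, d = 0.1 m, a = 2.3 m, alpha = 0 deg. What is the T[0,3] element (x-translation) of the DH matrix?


T[0,3] = a * cos(theta)
= 2.3 * cos(134 deg)
= 2.3 * -0.6947
= -1.5977


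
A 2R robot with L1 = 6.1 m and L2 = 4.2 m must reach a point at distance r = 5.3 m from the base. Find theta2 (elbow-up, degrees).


cos(theta2) = (r^2 - L1^2 - L2^2) / (2*L1*L2)
cos(theta2) = (28.09 - 37.21 - 17.64) / 51.24
cos(theta2) = -0.522248
theta2 = 121.4832 degrees


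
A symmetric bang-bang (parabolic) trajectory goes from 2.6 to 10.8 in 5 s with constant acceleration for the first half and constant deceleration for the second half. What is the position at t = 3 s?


Symmetric rest-to-rest: each phase covers (pf-p0)/2 in time T/2. 0.5*a*(T/2)^2 = (pf-p0)/2 => a = 4*(pf-p0)/T^2
a = 4*(10.8-2.6)/5^2 = 1.312
t = 3 is in the deceleration phase (t > T/2).
p = pf - 0.5*a*(T-t)^2 = 10.8 - 0.5*1.312*2^2
= 8.176


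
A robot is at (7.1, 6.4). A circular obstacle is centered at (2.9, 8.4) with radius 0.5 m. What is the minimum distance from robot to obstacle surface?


center_dist = sqrt((7.1-2.9)^2 + (6.4-8.4)^2)
= sqrt(17.64 + 4.0)
= 4.6519
min_dist = center_dist - radius = 4.6519 - 0.5 = 4.1519 m


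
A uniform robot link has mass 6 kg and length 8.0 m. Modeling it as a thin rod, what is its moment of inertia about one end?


I = (1/3) * m * L^2
= (1/3) * 6 * 8.0^2
= 0.333333 * 6 * 64.0
= 128.0 kg*m^2


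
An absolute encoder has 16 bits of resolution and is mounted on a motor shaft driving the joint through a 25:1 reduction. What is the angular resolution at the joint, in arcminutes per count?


counts = 2^16 = 65536
effective counts at joint = 65536 * 25 = 1638400
resolution = 360*60 / 1638400
= 0.0132 arcmin/count


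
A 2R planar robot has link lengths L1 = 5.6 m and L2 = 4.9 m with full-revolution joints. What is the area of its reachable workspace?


r_max = L1 + L2 = 10.5 m
r_min = |L1 - L2| = 0.7 m
Area = pi*(r_max^2 - r_min^2)
= pi*(110.25 - 0.49)
= pi * 109.76
= 344.8212 m^2


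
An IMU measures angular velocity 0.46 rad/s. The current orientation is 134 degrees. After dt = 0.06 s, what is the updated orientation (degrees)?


delta_theta = w * dt = 0.46 * 0.06 = 0.0276 rad
= 1.5814 deg
theta_new = 134 + 1.5814 = 135.5814 deg


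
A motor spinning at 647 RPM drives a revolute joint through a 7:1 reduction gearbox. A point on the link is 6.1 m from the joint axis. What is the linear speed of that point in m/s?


omega_motor = 647 * 2*pi/60 = 67.7537 rad/s
omega_joint = omega_motor / 7 = 9.6791 rad/s
v = omega_joint * r = 9.6791 * 6.1
= 59.0425 m/s


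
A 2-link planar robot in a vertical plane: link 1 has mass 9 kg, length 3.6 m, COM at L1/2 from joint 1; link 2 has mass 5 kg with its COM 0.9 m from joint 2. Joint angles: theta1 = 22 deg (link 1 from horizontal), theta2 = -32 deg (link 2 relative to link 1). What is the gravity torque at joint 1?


Horizontal distance from joint 1 to link-1 COM:
  x_c1 = (L1/2)*cos(t1) = 1.8 * 0.9272 = 1.6689 m
Horizontal distance from joint 1 to link-2 COM:
  x_c2 = L1*cos(t1) + Lc2*cos(t1+t2)
       = 3.6*0.9272 + 0.9*0.9848 = 4.2242 m
tau1 = m1*g*x_c1 + m2*g*x_c2
     = 9*9.81*1.6689 + 5*9.81*4.2242
     = 147.3499 + 207.1965
     = 354.5464 Nm


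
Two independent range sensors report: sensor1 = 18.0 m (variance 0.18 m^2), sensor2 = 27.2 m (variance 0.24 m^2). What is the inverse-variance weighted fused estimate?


w1 = (1/var1) / (1/var1 + 1/var2)
   = 5.5556 / (5.5556 + 4.1667) = 0.5714
w2 = 1 - w1 = 0.4286
fused = w1*s1 + w2*s2 = 10.2857 + 11.6571
= 21.9429 m


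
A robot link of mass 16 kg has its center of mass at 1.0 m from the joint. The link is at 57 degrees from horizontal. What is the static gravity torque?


tau = m*g*L*cos(angle)
= 16 * 9.81 * 1.0 * cos(57 deg)
= 16 * 9.81 * 1.0 * 0.5446
= 85.4865 Nm


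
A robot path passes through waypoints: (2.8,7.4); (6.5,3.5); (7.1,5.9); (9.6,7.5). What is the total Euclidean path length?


Segment lengths:
  seg1 = sqrt((3.7)^2 + (-3.9)^2) = 5.3759
  seg2 = sqrt((0.6)^2 + (2.4)^2) = 2.4739
  seg3 = sqrt((2.5)^2 + (1.6)^2) = 2.9682
Total = 10.8179


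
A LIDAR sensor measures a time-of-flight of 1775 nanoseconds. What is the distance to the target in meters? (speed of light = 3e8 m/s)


tof = 1775 ns = 1.775e-06 s
dist = c * tof / 2
= 3e8 * 1.775e-06 / 2
= 266.25 m


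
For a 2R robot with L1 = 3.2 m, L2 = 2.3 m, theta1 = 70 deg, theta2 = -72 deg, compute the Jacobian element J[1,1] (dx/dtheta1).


J[1,1] = -L1*sin(t1) - L2*sin(t1+t2)
= -3.2*sin(70) - 2.3*sin(-2)
= -2.9267


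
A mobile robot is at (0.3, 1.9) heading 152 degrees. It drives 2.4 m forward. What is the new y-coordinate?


y_new = y0 + d*sin(theta)
= 1.9 + 2.4*sin(152)
= 1.9 + 1.1267
= 3.0267


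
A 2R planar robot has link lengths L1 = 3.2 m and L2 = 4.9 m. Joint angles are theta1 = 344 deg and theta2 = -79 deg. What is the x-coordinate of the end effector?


Convert angles to radians: theta1 = 6.0039, theta2 = -1.3788
x = L1*cos(theta1) + L2*cos(theta1+theta2)
x = 3.076 + -0.4271
x = 2.649


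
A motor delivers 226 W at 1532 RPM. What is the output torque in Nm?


omega = 1532 * 2*pi/60 = 160.4307 rad/s
tau = P / omega = 226 / 160.4307
= 1.4087 Nm


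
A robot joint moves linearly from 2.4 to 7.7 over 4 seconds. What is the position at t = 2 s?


s = t/T = 2/4 = 0.5
p(t) = p0 + (pf-p0)*s
= 2.4 + (7.7 - 2.4) * 0.5
= 5.05


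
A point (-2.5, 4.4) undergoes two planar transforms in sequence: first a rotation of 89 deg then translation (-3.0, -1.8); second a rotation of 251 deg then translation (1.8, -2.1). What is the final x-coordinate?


After transform 1:
x1 = cos(89)*-2.5 - sin(89)*4.4 + -3.0 = -7.443
y1 = sin(89)*-2.5 + cos(89)*4.4 + -1.8 = -4.2228
After transform 2:
x2 = cos(251)*-7.443 - sin(251)*-4.2228 + 1.8
= 0.2304


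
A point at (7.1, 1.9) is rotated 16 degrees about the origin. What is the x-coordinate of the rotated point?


x' = x*cos(theta) - y*sin(theta)
cos(16 deg) = 0.9613, sin(16 deg) = 0.2756
x' = 7.1 * 0.9613 - 1.9 * 0.2756
= 6.825 - 0.5237
= 6.3012


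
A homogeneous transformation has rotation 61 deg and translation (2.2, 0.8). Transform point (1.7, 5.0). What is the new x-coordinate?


x' = cos(theta)*px - sin(theta)*py + tx
= 0.4848*1.7 - 0.8746*5.0 + 2.2
= -1.3489


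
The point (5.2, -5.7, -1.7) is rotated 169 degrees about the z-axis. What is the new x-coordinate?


Rotation about z-axis: x' = x*cos(theta) - y*sin(theta)
= 5.2 * -0.9816 - -5.7 * 0.1908
= -4.0169


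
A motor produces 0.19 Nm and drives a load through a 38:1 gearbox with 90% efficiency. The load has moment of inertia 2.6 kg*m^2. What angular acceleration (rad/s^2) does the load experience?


tau_out = tau_motor * N * eta
= 0.19 * 38 * 0.9 = 6.498 Nm
alpha = tau_out / I = 6.498 / 2.6
= 2.4992 rad/s^2


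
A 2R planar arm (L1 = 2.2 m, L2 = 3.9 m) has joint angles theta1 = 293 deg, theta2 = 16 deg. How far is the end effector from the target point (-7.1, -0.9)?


End effector via forward kinematics:
x = L1*cos(t1) + L2*cos(t1+t2) = 3.314
y = L1*sin(t1) + L2*sin(t1+t2) = -5.056
Distance to target:
d = sqrt((-7.1 - 3.314)^2 + (-0.9 - -5.056)^2)
= sqrt(108.4505 + 17.2722)
= 11.2126 m


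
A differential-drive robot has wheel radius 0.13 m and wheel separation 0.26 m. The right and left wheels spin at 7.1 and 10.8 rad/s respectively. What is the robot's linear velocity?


vR = r*wR = 0.13*7.1 = 0.923 m/s
vL = r*wL = 0.13*10.8 = 1.404 m/s
v = (vR+vL)/2 = 1.1635 m/s
omega = (vR-vL)/L = -1.85 rad/s
linear velocity = 1.1635 m/s


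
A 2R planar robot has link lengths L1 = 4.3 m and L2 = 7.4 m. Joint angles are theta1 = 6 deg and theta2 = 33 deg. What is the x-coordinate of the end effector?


Convert angles to radians: theta1 = 0.1047, theta2 = 0.576
x = L1*cos(theta1) + L2*cos(theta1+theta2)
x = 4.2764 + 5.7509
x = 10.0273


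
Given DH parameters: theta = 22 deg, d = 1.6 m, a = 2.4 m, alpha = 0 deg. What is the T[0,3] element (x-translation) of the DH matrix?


T[0,3] = a * cos(theta)
= 2.4 * cos(22 deg)
= 2.4 * 0.9272
= 2.2252


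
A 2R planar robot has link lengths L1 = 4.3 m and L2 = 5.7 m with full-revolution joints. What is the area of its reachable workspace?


r_max = L1 + L2 = 10.0 m
r_min = |L1 - L2| = 1.4 m
Area = pi*(r_max^2 - r_min^2)
= pi*(100.0 - 1.96)
= pi * 98.04
= 308.0017 m^2


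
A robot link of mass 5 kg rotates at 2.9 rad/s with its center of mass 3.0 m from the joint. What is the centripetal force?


F = m * omega^2 * r
= 5 * 2.9^2 * 3.0
= 5 * 8.41 * 3.0
= 126.15 N


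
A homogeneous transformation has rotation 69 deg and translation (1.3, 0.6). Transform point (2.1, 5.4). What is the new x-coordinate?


x' = cos(theta)*px - sin(theta)*py + tx
= 0.3584*2.1 - 0.9336*5.4 + 1.3
= -2.9888


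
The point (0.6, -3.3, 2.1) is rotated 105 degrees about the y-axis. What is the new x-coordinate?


Rotation about y-axis: x' = x*cos(theta) + z*sin(theta)
= 0.6 * -0.2588 + 2.1 * 0.9659
= 1.8732


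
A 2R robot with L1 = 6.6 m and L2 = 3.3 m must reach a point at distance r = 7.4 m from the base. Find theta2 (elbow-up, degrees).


cos(theta2) = (r^2 - L1^2 - L2^2) / (2*L1*L2)
cos(theta2) = (54.76 - 43.56 - 10.89) / 43.56
cos(theta2) = 0.007117
theta2 = 89.5922 degrees


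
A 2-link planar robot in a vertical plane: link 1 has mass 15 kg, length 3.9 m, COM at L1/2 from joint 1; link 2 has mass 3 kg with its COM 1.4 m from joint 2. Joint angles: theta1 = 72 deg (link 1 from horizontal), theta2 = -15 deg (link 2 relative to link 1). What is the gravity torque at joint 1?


Horizontal distance from joint 1 to link-1 COM:
  x_c1 = (L1/2)*cos(t1) = 1.95 * 0.309 = 0.6026 m
Horizontal distance from joint 1 to link-2 COM:
  x_c2 = L1*cos(t1) + Lc2*cos(t1+t2)
       = 3.9*0.309 + 1.4*0.5446 = 1.9677 m
tau1 = m1*g*x_c1 + m2*g*x_c2
     = 15*9.81*0.6026 + 3*9.81*1.9677
     = 88.6701 + 57.9083
     = 146.5784 Nm


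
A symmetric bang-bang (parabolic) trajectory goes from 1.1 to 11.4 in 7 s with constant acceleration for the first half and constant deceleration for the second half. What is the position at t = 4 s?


Symmetric rest-to-rest: each phase covers (pf-p0)/2 in time T/2. 0.5*a*(T/2)^2 = (pf-p0)/2 => a = 4*(pf-p0)/T^2
a = 4*(11.4-1.1)/7^2 = 0.8408
t = 4 is in the deceleration phase (t > T/2).
p = pf - 0.5*a*(T-t)^2 = 11.4 - 0.5*0.8408*3^2
= 7.6163


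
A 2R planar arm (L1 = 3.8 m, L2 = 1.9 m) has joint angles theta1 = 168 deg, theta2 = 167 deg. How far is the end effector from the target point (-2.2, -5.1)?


End effector via forward kinematics:
x = L1*cos(t1) + L2*cos(t1+t2) = -1.995
y = L1*sin(t1) + L2*sin(t1+t2) = -0.0129
Distance to target:
d = sqrt((-2.2 - -1.995)^2 + (-5.1 - -0.0129)^2)
= sqrt(0.042 + 25.8785)
= 5.0912 m


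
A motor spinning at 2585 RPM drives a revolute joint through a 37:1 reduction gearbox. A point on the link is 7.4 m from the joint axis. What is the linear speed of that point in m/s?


omega_motor = 2585 * 2*pi/60 = 270.7006 rad/s
omega_joint = omega_motor / 37 = 7.3162 rad/s
v = omega_joint * r = 7.3162 * 7.4
= 54.1401 m/s


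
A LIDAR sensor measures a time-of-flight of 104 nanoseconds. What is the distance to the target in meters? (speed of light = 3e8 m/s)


tof = 104 ns = 1.04e-07 s
dist = c * tof / 2
= 3e8 * 1.04e-07 / 2
= 15.6 m


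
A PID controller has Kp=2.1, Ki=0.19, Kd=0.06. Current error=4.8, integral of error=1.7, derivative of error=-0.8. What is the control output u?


u = Kp*e + Ki*int(e) + Kd*de/dt
= 2.1*4.8 + 0.19*1.7 + 0.06*(-0.8)
= 10.08 + 0.323 + -0.048
= 10.355


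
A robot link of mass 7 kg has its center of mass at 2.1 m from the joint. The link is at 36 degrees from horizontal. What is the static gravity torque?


tau = m*g*L*cos(angle)
= 7 * 9.81 * 2.1 * cos(36 deg)
= 7 * 9.81 * 2.1 * 0.809
= 116.6659 Nm


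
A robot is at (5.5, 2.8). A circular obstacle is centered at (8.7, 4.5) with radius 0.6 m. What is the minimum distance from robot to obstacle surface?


center_dist = sqrt((5.5-8.7)^2 + (2.8-4.5)^2)
= sqrt(10.24 + 2.89)
= 3.6235
min_dist = center_dist - radius = 3.6235 - 0.6 = 3.0235 m


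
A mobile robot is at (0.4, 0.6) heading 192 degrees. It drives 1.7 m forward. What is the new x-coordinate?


x_new = x0 + d*cos(theta)
= 0.4 + 1.7*cos(192)
= 0.4 + -1.6629
= -1.2629


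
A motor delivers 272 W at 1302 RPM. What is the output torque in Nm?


omega = 1302 * 2*pi/60 = 136.3451 rad/s
tau = P / omega = 272 / 136.3451
= 1.9949 Nm


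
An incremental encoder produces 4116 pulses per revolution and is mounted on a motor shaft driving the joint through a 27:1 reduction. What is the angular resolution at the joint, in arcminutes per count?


counts per rev = 4116
effective counts at joint = 4116 * 27 = 111132
resolution = 360*60 / 111132
= 0.1944 arcmin/count


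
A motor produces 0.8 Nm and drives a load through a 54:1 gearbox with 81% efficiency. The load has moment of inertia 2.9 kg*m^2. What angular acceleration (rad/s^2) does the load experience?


tau_out = tau_motor * N * eta
= 0.8 * 54 * 0.81 = 34.992 Nm
alpha = tau_out / I = 34.992 / 2.9
= 12.0662 rad/s^2


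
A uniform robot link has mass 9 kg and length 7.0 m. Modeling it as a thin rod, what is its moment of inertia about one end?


I = (1/3) * m * L^2
= (1/3) * 9 * 7.0^2
= 0.333333 * 9 * 49.0
= 147.0 kg*m^2


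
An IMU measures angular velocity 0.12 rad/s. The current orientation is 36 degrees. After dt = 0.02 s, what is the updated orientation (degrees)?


delta_theta = w * dt = 0.12 * 0.02 = 0.0024 rad
= 0.1375 deg
theta_new = 36 + 0.1375 = 36.1375 deg


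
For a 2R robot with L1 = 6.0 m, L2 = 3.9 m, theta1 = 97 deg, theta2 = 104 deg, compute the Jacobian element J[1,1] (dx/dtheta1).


J[1,1] = -L1*sin(t1) - L2*sin(t1+t2)
= -6.0*sin(97) - 3.9*sin(201)
= -4.5576


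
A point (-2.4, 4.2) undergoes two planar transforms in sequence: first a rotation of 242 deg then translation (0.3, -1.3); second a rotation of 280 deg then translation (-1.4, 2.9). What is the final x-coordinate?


After transform 1:
x1 = cos(242)*-2.4 - sin(242)*4.2 + 0.3 = 5.1351
y1 = sin(242)*-2.4 + cos(242)*4.2 + -1.3 = -1.1527
After transform 2:
x2 = cos(280)*5.1351 - sin(280)*-1.1527 + -1.4
= -1.6435


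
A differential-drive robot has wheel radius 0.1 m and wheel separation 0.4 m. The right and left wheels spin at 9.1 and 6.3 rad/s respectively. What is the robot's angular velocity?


vR = r*wR = 0.1*9.1 = 0.91 m/s
vL = r*wL = 0.1*6.3 = 0.63 m/s
v = (vR+vL)/2 = 0.77 m/s
omega = (vR-vL)/L = 0.7 rad/s
angular velocity = 0.7 rad/s


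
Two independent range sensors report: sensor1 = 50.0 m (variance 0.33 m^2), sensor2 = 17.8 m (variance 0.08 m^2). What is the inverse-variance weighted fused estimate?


w1 = (1/var1) / (1/var1 + 1/var2)
   = 3.0303 / (3.0303 + 12.5) = 0.1951
w2 = 1 - w1 = 0.8049
fused = w1*s1 + w2*s2 = 9.7561 + 14.3268
= 24.0829 m


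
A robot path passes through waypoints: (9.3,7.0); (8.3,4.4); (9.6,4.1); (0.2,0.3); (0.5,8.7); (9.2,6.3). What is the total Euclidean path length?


Segment lengths:
  seg1 = sqrt((-1.0)^2 + (-2.6)^2) = 2.7857
  seg2 = sqrt((1.3)^2 + (-0.3)^2) = 1.3342
  seg3 = sqrt((-9.4)^2 + (-3.8)^2) = 10.139
  seg4 = sqrt((0.3)^2 + (8.4)^2) = 8.4054
  seg5 = sqrt((8.7)^2 + (-2.4)^2) = 9.025
Total = 31.6892


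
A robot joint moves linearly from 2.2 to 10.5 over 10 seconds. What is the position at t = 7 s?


s = t/T = 7/10 = 0.7
p(t) = p0 + (pf-p0)*s
= 2.2 + (10.5 - 2.2) * 0.7
= 8.01


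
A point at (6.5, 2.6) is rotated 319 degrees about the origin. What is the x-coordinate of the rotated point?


x' = x*cos(theta) - y*sin(theta)
cos(319 deg) = 0.7547, sin(319 deg) = -0.6561
x' = 6.5 * 0.7547 - 2.6 * -0.6561
= 4.9056 - -1.7058
= 6.6114


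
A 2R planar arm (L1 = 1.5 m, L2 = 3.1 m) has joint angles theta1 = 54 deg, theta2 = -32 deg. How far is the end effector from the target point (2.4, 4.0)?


End effector via forward kinematics:
x = L1*cos(t1) + L2*cos(t1+t2) = 3.7559
y = L1*sin(t1) + L2*sin(t1+t2) = 2.3748
Distance to target:
d = sqrt((2.4 - 3.7559)^2 + (4.0 - 2.3748)^2)
= sqrt(1.8386 + 2.6413)
= 2.1166 m


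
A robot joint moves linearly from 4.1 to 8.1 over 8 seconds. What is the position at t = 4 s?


s = t/T = 4/8 = 0.5
p(t) = p0 + (pf-p0)*s
= 4.1 + (8.1 - 4.1) * 0.5
= 6.1


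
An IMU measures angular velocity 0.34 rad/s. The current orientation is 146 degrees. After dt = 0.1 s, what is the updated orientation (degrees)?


delta_theta = w * dt = 0.34 * 0.1 = 0.034 rad
= 1.9481 deg
theta_new = 146 + 1.9481 = 147.9481 deg


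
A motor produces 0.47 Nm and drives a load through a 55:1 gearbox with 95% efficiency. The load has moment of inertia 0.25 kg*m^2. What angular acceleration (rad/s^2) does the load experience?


tau_out = tau_motor * N * eta
= 0.47 * 55 * 0.95 = 24.5575 Nm
alpha = tau_out / I = 24.5575 / 0.25
= 98.23 rad/s^2


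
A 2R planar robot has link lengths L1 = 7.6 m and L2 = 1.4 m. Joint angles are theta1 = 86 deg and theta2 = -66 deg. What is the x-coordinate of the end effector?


Convert angles to radians: theta1 = 1.501, theta2 = -1.1519
x = L1*cos(theta1) + L2*cos(theta1+theta2)
x = 0.5301 + 1.3156
x = 1.8457


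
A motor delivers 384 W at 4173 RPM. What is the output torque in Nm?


omega = 4173 * 2*pi/60 = 436.9955 rad/s
tau = P / omega = 384 / 436.9955
= 0.8787 Nm


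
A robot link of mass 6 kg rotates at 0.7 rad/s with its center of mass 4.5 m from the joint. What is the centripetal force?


F = m * omega^2 * r
= 6 * 0.7^2 * 4.5
= 6 * 0.49 * 4.5
= 13.23 N


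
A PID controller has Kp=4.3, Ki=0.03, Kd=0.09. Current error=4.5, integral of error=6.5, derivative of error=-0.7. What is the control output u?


u = Kp*e + Ki*int(e) + Kd*de/dt
= 4.3*4.5 + 0.03*6.5 + 0.09*(-0.7)
= 19.35 + 0.195 + -0.063
= 19.482


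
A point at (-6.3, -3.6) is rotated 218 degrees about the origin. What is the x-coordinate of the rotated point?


x' = x*cos(theta) - y*sin(theta)
cos(218 deg) = -0.788, sin(218 deg) = -0.6157
x' = -6.3 * -0.788 - -3.6 * -0.6157
= 4.9645 - 2.2164
= 2.7481


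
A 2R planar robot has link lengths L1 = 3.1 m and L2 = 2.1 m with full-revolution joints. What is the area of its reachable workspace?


r_max = L1 + L2 = 5.2 m
r_min = |L1 - L2| = 1.0 m
Area = pi*(r_max^2 - r_min^2)
= pi*(27.04 - 1.0)
= pi * 26.04
= 81.8071 m^2


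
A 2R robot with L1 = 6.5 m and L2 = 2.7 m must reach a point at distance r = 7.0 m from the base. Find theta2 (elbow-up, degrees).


cos(theta2) = (r^2 - L1^2 - L2^2) / (2*L1*L2)
cos(theta2) = (49.0 - 42.25 - 7.29) / 35.1
cos(theta2) = -0.015385
theta2 = 90.8815 degrees


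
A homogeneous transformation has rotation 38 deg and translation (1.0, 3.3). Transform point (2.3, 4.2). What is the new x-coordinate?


x' = cos(theta)*px - sin(theta)*py + tx
= 0.788*2.3 - 0.6157*4.2 + 1.0
= 0.2266


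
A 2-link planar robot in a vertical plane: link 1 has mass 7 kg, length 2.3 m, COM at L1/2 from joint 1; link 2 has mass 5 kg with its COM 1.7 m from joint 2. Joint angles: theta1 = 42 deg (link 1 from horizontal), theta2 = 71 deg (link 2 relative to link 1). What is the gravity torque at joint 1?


Horizontal distance from joint 1 to link-1 COM:
  x_c1 = (L1/2)*cos(t1) = 1.15 * 0.7431 = 0.8546 m
Horizontal distance from joint 1 to link-2 COM:
  x_c2 = L1*cos(t1) + Lc2*cos(t1+t2)
       = 2.3*0.7431 + 1.7*-0.3907 = 1.045 m
tau1 = m1*g*x_c1 + m2*g*x_c2
     = 7*9.81*0.8546 + 5*9.81*1.045
     = 58.6865 + 51.2568
     = 109.9433 Nm


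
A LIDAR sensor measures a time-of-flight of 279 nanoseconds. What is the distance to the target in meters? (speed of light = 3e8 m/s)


tof = 279 ns = 2.79e-07 s
dist = c * tof / 2
= 3e8 * 2.79e-07 / 2
= 41.85 m


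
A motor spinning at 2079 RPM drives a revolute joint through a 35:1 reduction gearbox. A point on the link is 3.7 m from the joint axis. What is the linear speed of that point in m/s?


omega_motor = 2079 * 2*pi/60 = 217.7124 rad/s
omega_joint = omega_motor / 35 = 6.2204 rad/s
v = omega_joint * r = 6.2204 * 3.7
= 23.0153 m/s


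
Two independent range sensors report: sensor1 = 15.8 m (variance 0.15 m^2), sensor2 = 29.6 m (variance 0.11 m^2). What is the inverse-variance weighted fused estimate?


w1 = (1/var1) / (1/var1 + 1/var2)
   = 6.6667 / (6.6667 + 9.0909) = 0.4231
w2 = 1 - w1 = 0.5769
fused = w1*s1 + w2*s2 = 6.6846 + 17.0769
= 23.7615 m


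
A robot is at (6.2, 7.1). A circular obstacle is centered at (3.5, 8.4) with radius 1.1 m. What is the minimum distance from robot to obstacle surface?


center_dist = sqrt((6.2-3.5)^2 + (7.1-8.4)^2)
= sqrt(7.29 + 1.69)
= 2.9967
min_dist = center_dist - radius = 2.9967 - 1.1 = 1.8967 m


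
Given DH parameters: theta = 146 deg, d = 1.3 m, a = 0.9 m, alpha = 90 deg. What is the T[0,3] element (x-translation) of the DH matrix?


T[0,3] = a * cos(theta)
= 0.9 * cos(146 deg)
= 0.9 * -0.829
= -0.7461


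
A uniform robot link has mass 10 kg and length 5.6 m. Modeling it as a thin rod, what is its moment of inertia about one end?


I = (1/3) * m * L^2
= (1/3) * 10 * 5.6^2
= 0.333333 * 10 * 31.36
= 104.5333 kg*m^2


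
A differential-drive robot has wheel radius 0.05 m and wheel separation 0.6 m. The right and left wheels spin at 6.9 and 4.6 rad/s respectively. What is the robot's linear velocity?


vR = r*wR = 0.05*6.9 = 0.345 m/s
vL = r*wL = 0.05*4.6 = 0.23 m/s
v = (vR+vL)/2 = 0.2875 m/s
omega = (vR-vL)/L = 0.1917 rad/s
linear velocity = 0.2875 m/s


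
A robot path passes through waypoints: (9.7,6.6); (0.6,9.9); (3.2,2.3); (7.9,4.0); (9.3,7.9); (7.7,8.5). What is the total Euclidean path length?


Segment lengths:
  seg1 = sqrt((-9.1)^2 + (3.3)^2) = 9.6799
  seg2 = sqrt((2.6)^2 + (-7.6)^2) = 8.0324
  seg3 = sqrt((4.7)^2 + (1.7)^2) = 4.998
  seg4 = sqrt((1.4)^2 + (3.9)^2) = 4.1437
  seg5 = sqrt((-1.6)^2 + (0.6)^2) = 1.7088
Total = 28.5628


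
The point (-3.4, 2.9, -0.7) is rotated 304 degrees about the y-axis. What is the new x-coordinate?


Rotation about y-axis: x' = x*cos(theta) + z*sin(theta)
= -3.4 * 0.5592 + -0.7 * -0.829
= -1.3209


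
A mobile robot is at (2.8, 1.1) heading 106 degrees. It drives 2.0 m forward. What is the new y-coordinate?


y_new = y0 + d*sin(theta)
= 1.1 + 2.0*sin(106)
= 1.1 + 1.9225
= 3.0225


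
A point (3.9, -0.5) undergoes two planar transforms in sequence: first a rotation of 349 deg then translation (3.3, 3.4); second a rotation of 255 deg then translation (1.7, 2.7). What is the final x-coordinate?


After transform 1:
x1 = cos(349)*3.9 - sin(349)*-0.5 + 3.3 = 7.0329
y1 = sin(349)*3.9 + cos(349)*-0.5 + 3.4 = 2.165
After transform 2:
x2 = cos(255)*7.0329 - sin(255)*2.165 + 1.7
= 1.971


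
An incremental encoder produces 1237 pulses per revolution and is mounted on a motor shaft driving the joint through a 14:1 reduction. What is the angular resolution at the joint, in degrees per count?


counts per rev = 1237
effective counts at joint = 1237 * 14 = 17318
resolution = 360 / 17318
= 0.0208 deg/count


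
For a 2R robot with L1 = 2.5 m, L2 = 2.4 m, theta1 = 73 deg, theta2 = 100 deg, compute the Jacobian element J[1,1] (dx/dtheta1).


J[1,1] = -L1*sin(t1) - L2*sin(t1+t2)
= -2.5*sin(73) - 2.4*sin(173)
= -2.6832


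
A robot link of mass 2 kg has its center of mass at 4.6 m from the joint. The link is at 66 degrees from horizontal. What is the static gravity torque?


tau = m*g*L*cos(angle)
= 2 * 9.81 * 4.6 * cos(66 deg)
= 2 * 9.81 * 4.6 * 0.4067
= 36.7088 Nm


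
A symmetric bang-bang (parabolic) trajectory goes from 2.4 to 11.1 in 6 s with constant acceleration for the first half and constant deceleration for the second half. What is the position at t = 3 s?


Symmetric rest-to-rest: each phase covers (pf-p0)/2 in time T/2. 0.5*a*(T/2)^2 = (pf-p0)/2 => a = 4*(pf-p0)/T^2
a = 4*(11.1-2.4)/6^2 = 0.9667
t = 3 is in the acceleration phase (t <= T/2).
p = p0 + 0.5*a*t^2 = 2.4 + 0.5*0.9667*3^2
= 6.75


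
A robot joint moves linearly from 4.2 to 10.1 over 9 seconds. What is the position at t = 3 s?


s = t/T = 3/9 = 0.3333
p(t) = p0 + (pf-p0)*s
= 4.2 + (10.1 - 4.2) * 0.3333
= 6.1667


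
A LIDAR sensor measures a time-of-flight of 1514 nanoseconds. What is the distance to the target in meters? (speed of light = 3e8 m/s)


tof = 1514 ns = 1.514e-06 s
dist = c * tof / 2
= 3e8 * 1.514e-06 / 2
= 227.1 m


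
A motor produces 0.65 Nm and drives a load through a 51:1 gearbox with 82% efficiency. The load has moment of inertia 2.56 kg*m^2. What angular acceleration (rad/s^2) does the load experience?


tau_out = tau_motor * N * eta
= 0.65 * 51 * 0.82 = 27.183 Nm
alpha = tau_out / I = 27.183 / 2.56
= 10.6184 rad/s^2


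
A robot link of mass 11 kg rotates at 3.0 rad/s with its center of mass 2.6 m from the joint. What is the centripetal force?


F = m * omega^2 * r
= 11 * 3.0^2 * 2.6
= 11 * 9.0 * 2.6
= 257.4 N


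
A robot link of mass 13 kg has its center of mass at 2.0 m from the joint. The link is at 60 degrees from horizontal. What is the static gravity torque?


tau = m*g*L*cos(angle)
= 13 * 9.81 * 2.0 * cos(60 deg)
= 13 * 9.81 * 2.0 * 0.5
= 127.53 Nm


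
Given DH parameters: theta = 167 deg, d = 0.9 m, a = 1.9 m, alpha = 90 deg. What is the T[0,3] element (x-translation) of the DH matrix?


T[0,3] = a * cos(theta)
= 1.9 * cos(167 deg)
= 1.9 * -0.9744
= -1.8513


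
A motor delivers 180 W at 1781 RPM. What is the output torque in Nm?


omega = 1781 * 2*pi/60 = 186.5059 rad/s
tau = P / omega = 180 / 186.5059
= 0.9651 Nm


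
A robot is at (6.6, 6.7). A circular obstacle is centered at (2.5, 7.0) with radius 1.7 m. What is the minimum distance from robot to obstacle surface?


center_dist = sqrt((6.6-2.5)^2 + (6.7-7.0)^2)
= sqrt(16.81 + 0.09)
= 4.111
min_dist = center_dist - radius = 4.111 - 1.7 = 2.411 m


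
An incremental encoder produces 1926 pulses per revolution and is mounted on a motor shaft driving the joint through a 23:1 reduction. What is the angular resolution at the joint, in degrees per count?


counts per rev = 1926
effective counts at joint = 1926 * 23 = 44298
resolution = 360 / 44298
= 0.0081 deg/count


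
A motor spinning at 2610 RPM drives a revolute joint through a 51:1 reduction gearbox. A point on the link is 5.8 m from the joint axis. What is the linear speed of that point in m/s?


omega_motor = 2610 * 2*pi/60 = 273.3186 rad/s
omega_joint = omega_motor / 51 = 5.3592 rad/s
v = omega_joint * r = 5.3592 * 5.8
= 31.0833 m/s


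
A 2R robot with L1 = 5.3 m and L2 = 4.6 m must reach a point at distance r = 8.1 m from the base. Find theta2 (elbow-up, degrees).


cos(theta2) = (r^2 - L1^2 - L2^2) / (2*L1*L2)
cos(theta2) = (65.61 - 28.09 - 21.16) / 48.76
cos(theta2) = 0.335521
theta2 = 70.3958 degrees


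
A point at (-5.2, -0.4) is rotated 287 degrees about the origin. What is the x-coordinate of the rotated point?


x' = x*cos(theta) - y*sin(theta)
cos(287 deg) = 0.2924, sin(287 deg) = -0.9563
x' = -5.2 * 0.2924 - -0.4 * -0.9563
= -1.5203 - 0.3825
= -1.9029


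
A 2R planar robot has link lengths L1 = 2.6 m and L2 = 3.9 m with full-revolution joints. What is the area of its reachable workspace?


r_max = L1 + L2 = 6.5 m
r_min = |L1 - L2| = 1.3 m
Area = pi*(r_max^2 - r_min^2)
= pi*(42.25 - 1.69)
= pi * 40.56
= 127.423 m^2


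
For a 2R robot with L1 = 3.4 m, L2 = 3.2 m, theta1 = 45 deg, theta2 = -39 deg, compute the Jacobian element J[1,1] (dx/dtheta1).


J[1,1] = -L1*sin(t1) - L2*sin(t1+t2)
= -3.4*sin(45) - 3.2*sin(6)
= -2.7387


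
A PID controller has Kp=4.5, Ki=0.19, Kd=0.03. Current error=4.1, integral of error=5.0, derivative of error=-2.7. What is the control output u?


u = Kp*e + Ki*int(e) + Kd*de/dt
= 4.5*4.1 + 0.19*5.0 + 0.03*(-2.7)
= 18.45 + 0.95 + -0.081
= 19.319


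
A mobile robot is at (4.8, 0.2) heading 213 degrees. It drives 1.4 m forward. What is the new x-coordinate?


x_new = x0 + d*cos(theta)
= 4.8 + 1.4*cos(213)
= 4.8 + -1.1741
= 3.6259


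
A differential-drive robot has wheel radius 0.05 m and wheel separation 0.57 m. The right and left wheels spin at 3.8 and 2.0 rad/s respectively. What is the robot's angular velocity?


vR = r*wR = 0.05*3.8 = 0.19 m/s
vL = r*wL = 0.05*2.0 = 0.1 m/s
v = (vR+vL)/2 = 0.145 m/s
omega = (vR-vL)/L = 0.1579 rad/s
angular velocity = 0.1579 rad/s


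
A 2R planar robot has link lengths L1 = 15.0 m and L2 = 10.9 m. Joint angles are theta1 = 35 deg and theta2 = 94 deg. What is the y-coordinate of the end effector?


Convert angles to radians: theta1 = 0.6109, theta2 = 1.6406
y = L1*sin(theta1) + L2*sin(theta1+theta2)
y = 8.6036 + 8.4709
y = 17.0745


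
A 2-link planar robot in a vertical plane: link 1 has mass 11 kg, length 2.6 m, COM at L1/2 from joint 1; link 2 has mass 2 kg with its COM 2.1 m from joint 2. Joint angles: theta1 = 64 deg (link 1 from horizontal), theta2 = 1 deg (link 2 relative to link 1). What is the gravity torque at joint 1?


Horizontal distance from joint 1 to link-1 COM:
  x_c1 = (L1/2)*cos(t1) = 1.3 * 0.4384 = 0.5699 m
Horizontal distance from joint 1 to link-2 COM:
  x_c2 = L1*cos(t1) + Lc2*cos(t1+t2)
       = 2.6*0.4384 + 2.1*0.4226 = 2.0273 m
tau1 = m1*g*x_c1 + m2*g*x_c2
     = 11*9.81*0.5699 + 2*9.81*2.0273
     = 61.496 + 39.7749
     = 101.2709 Nm


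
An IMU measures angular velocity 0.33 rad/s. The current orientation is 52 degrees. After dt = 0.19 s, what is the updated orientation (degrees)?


delta_theta = w * dt = 0.33 * 0.19 = 0.0627 rad
= 3.5924 deg
theta_new = 52 + 3.5924 = 55.5924 deg


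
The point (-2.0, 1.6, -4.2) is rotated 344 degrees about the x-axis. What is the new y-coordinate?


Rotation about x-axis: y' = y*cos(theta) - z*sin(theta)
= 1.6 * 0.9613 - -4.2 * -0.2756
= 0.3803


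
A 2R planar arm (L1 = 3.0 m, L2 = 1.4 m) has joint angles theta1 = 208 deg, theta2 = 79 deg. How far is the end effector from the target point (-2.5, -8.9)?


End effector via forward kinematics:
x = L1*cos(t1) + L2*cos(t1+t2) = -2.2395
y = L1*sin(t1) + L2*sin(t1+t2) = -2.7472
Distance to target:
d = sqrt((-2.5 - -2.2395)^2 + (-8.9 - -2.7472)^2)
= sqrt(0.0678 + 37.8564)
= 6.1583 m


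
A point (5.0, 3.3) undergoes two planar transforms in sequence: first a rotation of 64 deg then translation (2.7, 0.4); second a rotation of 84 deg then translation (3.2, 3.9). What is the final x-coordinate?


After transform 1:
x1 = cos(64)*5.0 - sin(64)*3.3 + 2.7 = 1.9258
y1 = sin(64)*5.0 + cos(64)*3.3 + 0.4 = 6.3406
After transform 2:
x2 = cos(84)*1.9258 - sin(84)*6.3406 + 3.2
= -2.9046


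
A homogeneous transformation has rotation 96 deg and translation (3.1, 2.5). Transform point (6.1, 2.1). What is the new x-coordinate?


x' = cos(theta)*px - sin(theta)*py + tx
= -0.1045*6.1 - 0.9945*2.1 + 3.1
= 0.3739


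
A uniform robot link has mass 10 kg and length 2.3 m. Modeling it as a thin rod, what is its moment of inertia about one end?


I = (1/3) * m * L^2
= (1/3) * 10 * 2.3^2
= 0.333333 * 10 * 5.29
= 17.6333 kg*m^2


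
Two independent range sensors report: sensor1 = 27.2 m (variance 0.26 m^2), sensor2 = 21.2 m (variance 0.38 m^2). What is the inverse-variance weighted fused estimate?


w1 = (1/var1) / (1/var1 + 1/var2)
   = 3.8462 / (3.8462 + 2.6316) = 0.5938
w2 = 1 - w1 = 0.4062
fused = w1*s1 + w2*s2 = 16.15 + 8.6125
= 24.7625 m


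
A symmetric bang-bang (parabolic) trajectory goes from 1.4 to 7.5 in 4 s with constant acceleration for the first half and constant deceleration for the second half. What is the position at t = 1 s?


Symmetric rest-to-rest: each phase covers (pf-p0)/2 in time T/2. 0.5*a*(T/2)^2 = (pf-p0)/2 => a = 4*(pf-p0)/T^2
a = 4*(7.5-1.4)/4^2 = 1.525
t = 1 is in the acceleration phase (t <= T/2).
p = p0 + 0.5*a*t^2 = 1.4 + 0.5*1.525*1^2
= 2.1625


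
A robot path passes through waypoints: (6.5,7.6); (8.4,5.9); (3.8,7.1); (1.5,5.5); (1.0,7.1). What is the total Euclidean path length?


Segment lengths:
  seg1 = sqrt((1.9)^2 + (-1.7)^2) = 2.5495
  seg2 = sqrt((-4.6)^2 + (1.2)^2) = 4.7539
  seg3 = sqrt((-2.3)^2 + (-1.6)^2) = 2.8018
  seg4 = sqrt((-0.5)^2 + (1.6)^2) = 1.6763
Total = 11.7815


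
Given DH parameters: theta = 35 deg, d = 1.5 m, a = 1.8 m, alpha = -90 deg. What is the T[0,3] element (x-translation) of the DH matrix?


T[0,3] = a * cos(theta)
= 1.8 * cos(35 deg)
= 1.8 * 0.8192
= 1.4745


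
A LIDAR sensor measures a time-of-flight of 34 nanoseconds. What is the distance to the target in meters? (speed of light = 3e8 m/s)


tof = 34 ns = 3.4e-08 s
dist = c * tof / 2
= 3e8 * 3.4e-08 / 2
= 5.1 m


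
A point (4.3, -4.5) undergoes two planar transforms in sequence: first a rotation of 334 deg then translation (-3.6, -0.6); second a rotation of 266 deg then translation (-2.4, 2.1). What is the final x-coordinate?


After transform 1:
x1 = cos(334)*4.3 - sin(334)*-4.5 + -3.6 = -1.7079
y1 = sin(334)*4.3 + cos(334)*-4.5 + -0.6 = -6.5296
After transform 2:
x2 = cos(266)*-1.7079 - sin(266)*-6.5296 + -2.4
= -8.7945


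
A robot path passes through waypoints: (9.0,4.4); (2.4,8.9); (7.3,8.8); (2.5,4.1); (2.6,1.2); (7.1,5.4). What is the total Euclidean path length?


Segment lengths:
  seg1 = sqrt((-6.6)^2 + (4.5)^2) = 7.9881
  seg2 = sqrt((4.9)^2 + (-0.1)^2) = 4.901
  seg3 = sqrt((-4.8)^2 + (-4.7)^2) = 6.7179
  seg4 = sqrt((0.1)^2 + (-2.9)^2) = 2.9017
  seg5 = sqrt((4.5)^2 + (4.2)^2) = 6.1555
Total = 28.6642


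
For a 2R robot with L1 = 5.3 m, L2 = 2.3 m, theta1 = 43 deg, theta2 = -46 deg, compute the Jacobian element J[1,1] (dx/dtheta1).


J[1,1] = -L1*sin(t1) - L2*sin(t1+t2)
= -5.3*sin(43) - 2.3*sin(-3)
= -3.4942


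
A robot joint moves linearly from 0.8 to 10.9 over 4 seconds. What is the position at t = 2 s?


s = t/T = 2/4 = 0.5
p(t) = p0 + (pf-p0)*s
= 0.8 + (10.9 - 0.8) * 0.5
= 5.85


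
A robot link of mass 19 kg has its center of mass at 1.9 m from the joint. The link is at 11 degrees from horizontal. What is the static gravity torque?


tau = m*g*L*cos(angle)
= 19 * 9.81 * 1.9 * cos(11 deg)
= 19 * 9.81 * 1.9 * 0.9816
= 347.6344 Nm


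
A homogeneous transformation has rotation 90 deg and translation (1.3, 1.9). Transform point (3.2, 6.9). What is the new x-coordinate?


x' = cos(theta)*px - sin(theta)*py + tx
= 0.0*3.2 - 1.0*6.9 + 1.3
= -5.6


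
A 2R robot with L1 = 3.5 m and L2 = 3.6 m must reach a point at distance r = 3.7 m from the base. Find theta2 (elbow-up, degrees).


cos(theta2) = (r^2 - L1^2 - L2^2) / (2*L1*L2)
cos(theta2) = (13.69 - 12.25 - 12.96) / 25.2
cos(theta2) = -0.457143
theta2 = 117.2029 degrees


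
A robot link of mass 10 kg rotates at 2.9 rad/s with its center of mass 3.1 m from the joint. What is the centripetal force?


F = m * omega^2 * r
= 10 * 2.9^2 * 3.1
= 10 * 8.41 * 3.1
= 260.71 N


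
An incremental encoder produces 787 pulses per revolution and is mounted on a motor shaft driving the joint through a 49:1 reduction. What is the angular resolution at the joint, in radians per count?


counts per rev = 787
effective counts at joint = 787 * 49 = 38563
resolution = 2*pi / 38563
= 1.6293e-04 rad/count


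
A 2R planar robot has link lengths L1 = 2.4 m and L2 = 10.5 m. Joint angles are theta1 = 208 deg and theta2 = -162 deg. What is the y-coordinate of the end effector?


Convert angles to radians: theta1 = 3.6303, theta2 = -2.8274
y = L1*sin(theta1) + L2*sin(theta1+theta2)
y = -1.1267 + 7.5531
y = 6.4263


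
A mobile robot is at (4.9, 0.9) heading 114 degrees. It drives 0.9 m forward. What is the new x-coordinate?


x_new = x0 + d*cos(theta)
= 4.9 + 0.9*cos(114)
= 4.9 + -0.3661
= 4.5339


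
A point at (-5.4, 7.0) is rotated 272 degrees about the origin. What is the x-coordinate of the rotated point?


x' = x*cos(theta) - y*sin(theta)
cos(272 deg) = 0.0349, sin(272 deg) = -0.9994
x' = -5.4 * 0.0349 - 7.0 * -0.9994
= -0.1885 - -6.9957
= 6.8073


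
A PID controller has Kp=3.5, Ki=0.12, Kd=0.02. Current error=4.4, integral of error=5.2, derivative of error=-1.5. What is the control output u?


u = Kp*e + Ki*int(e) + Kd*de/dt
= 3.5*4.4 + 0.12*5.2 + 0.02*(-1.5)
= 15.4 + 0.624 + -0.03
= 15.994


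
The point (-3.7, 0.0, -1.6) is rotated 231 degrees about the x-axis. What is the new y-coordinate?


Rotation about x-axis: y' = y*cos(theta) - z*sin(theta)
= 0.0 * -0.6293 - -1.6 * -0.7771
= -1.2434


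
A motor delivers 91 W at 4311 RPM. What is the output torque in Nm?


omega = 4311 * 2*pi/60 = 451.4469 rad/s
tau = P / omega = 91 / 451.4469
= 0.2016 Nm


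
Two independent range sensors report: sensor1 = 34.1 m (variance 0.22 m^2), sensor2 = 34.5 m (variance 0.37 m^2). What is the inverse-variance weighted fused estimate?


w1 = (1/var1) / (1/var1 + 1/var2)
   = 4.5455 / (4.5455 + 2.7027) = 0.6271
w2 = 1 - w1 = 0.3729
fused = w1*s1 + w2*s2 = 21.3847 + 12.8644
= 34.2492 m
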